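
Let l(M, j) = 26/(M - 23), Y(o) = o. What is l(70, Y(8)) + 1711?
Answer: 80443/47 ≈ 1711.6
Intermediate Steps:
l(M, j) = 26/(-23 + M)
l(70, Y(8)) + 1711 = 26/(-23 + 70) + 1711 = 26/47 + 1711 = 80443/47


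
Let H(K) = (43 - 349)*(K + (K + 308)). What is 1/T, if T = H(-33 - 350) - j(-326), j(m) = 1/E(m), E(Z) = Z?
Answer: 326/45688249 ≈ 7.1353e-6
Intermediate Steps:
H(K) = -94248 - 612*K (H(K) = -306*(K + (308 + K)) = -306*(308 + 2*K) = -94248 - 612*K)
j(m) = 1/m
T = 45688249/326 (T = (-94248 - 612*(-33 - 350)) - 1/(-326) = (-94248 - 612*(-383)) - 1*(-1/326) = (-94248 + 234396) + 1/326 = 140148 + 1/326 = 45688249/326 ≈ 1.4015e+5)
1/T = 1/(45688249/326) = 326/45688249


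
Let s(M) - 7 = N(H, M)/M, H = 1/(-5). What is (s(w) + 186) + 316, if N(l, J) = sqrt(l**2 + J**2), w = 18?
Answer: 509 + sqrt(8101)/90 ≈ 510.00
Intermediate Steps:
H = -1/5 ≈ -0.20000
N(l, J) = sqrt(J**2 + l**2)
s(M) = 7 + sqrt(1/25 + M**2)/M (s(M) = 7 + sqrt(M**2 + (-1/5)**2)/M = 7 + sqrt(M**2 + 1/25)/M = 7 + sqrt(1/25 + M**2)/M)
(s(w) + 186) + 316 = ((7 + (1/5)*sqrt(1 + 25*18**2)/18) + 186) + 316 = ((7 + (1/5)*(1/18)*sqrt(1 + 25*324)) + 186) + 316 = ((7 + (1/5)*(1/18)*sqrt(1 + 8100)) + 186) + 316 = ((7 + (1/5)*(1/18)*sqrt(8101)) + 186) + 316 = ((7 + sqrt(8101)/90) + 186) + 316 = (193 + sqrt(8101)/90) + 316 = 509 + sqrt(8101)/90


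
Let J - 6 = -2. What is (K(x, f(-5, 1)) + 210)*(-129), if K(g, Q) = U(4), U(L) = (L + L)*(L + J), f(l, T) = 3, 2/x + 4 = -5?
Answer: -35346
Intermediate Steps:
x = -2/9 (x = 2/(-4 - 5) = 2/(-9) = 2*(-1/9) = -2/9 ≈ -0.22222)
J = 4 (J = 6 - 2 = 4)
U(L) = 2*L*(4 + L) (U(L) = (L + L)*(L + 4) = (2*L)*(4 + L) = 2*L*(4 + L))
K(g, Q) = 64 (K(g, Q) = 2*4*(4 + 4) = 2*4*8 = 64)
(K(x, f(-5, 1)) + 210)*(-129) = (64 + 210)*(-129) = 274*(-129) = -35346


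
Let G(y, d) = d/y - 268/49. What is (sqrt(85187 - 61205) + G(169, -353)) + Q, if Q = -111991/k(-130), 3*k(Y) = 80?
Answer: -2787199533/662480 + sqrt(23982) ≈ -4052.4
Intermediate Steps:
k(Y) = 80/3 (k(Y) = (1/3)*80 = 80/3)
G(y, d) = -268/49 + d/y (G(y, d) = d/y - 268*1/49 = d/y - 268/49 = -268/49 + d/y)
Q = -335973/80 (Q = -111991/80/3 = -111991*3/80 = -335973/80 ≈ -4199.7)
(sqrt(85187 - 61205) + G(169, -353)) + Q = (sqrt(85187 - 61205) + (-268/49 - 353/169)) - 335973/80 = (sqrt(23982) + (-268/49 - 353*1/169)) - 335973/80 = (sqrt(23982) + (-268/49 - 353/169)) - 335973/80 = (sqrt(23982) - 62589/8281) - 335973/80 = (-62589/8281 + sqrt(23982)) - 335973/80 = -2787199533/662480 + sqrt(23982)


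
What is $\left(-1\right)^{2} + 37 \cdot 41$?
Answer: $1518$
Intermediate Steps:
$\left(-1\right)^{2} + 37 \cdot 41 = 1 + 1517 = 1518$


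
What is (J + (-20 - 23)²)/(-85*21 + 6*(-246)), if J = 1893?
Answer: -3742/3261 ≈ -1.1475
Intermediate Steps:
(J + (-20 - 23)²)/(-85*21 + 6*(-246)) = (1893 + (-20 - 23)²)/(-85*21 + 6*(-246)) = (1893 + (-43)²)/(-1785 - 1476) = (1893 + 1849)/(-3261) = 3742*(-1/3261) = -3742/3261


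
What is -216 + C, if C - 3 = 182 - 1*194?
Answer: -225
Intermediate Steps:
C = -9 (C = 3 + (182 - 1*194) = 3 + (182 - 194) = 3 - 12 = -9)
-216 + C = -216 - 9 = -225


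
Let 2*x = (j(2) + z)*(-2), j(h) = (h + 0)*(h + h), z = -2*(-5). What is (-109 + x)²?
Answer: 16129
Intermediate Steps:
z = 10
j(h) = 2*h² (j(h) = h*(2*h) = 2*h²)
x = -18 (x = ((2*2² + 10)*(-2))/2 = ((2*4 + 10)*(-2))/2 = ((8 + 10)*(-2))/2 = (18*(-2))/2 = (½)*(-36) = -18)
(-109 + x)² = (-109 - 18)² = (-127)² = 16129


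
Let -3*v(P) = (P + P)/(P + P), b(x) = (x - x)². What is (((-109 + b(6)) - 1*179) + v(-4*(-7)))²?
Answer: 748225/9 ≈ 83136.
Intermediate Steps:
b(x) = 0 (b(x) = 0² = 0)
v(P) = -⅓ (v(P) = -(P + P)/(3*(P + P)) = -2*P/(3*(2*P)) = -2*P*1/(2*P)/3 = -⅓*1 = -⅓)
(((-109 + b(6)) - 1*179) + v(-4*(-7)))² = (((-109 + 0) - 1*179) - ⅓)² = ((-109 - 179) - ⅓)² = (-288 - ⅓)² = (-865/3)² = 748225/9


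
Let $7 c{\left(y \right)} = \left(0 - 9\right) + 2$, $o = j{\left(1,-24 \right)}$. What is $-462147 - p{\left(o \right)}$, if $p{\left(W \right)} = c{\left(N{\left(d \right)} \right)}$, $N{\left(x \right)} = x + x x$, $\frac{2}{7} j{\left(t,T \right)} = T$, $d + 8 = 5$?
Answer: $-462146$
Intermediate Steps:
$d = -3$ ($d = -8 + 5 = -3$)
$j{\left(t,T \right)} = \frac{7 T}{2}$
$o = -84$ ($o = \frac{7}{2} \left(-24\right) = -84$)
$N{\left(x \right)} = x + x^{2}$
$c{\left(y \right)} = -1$ ($c{\left(y \right)} = \frac{\left(0 - 9\right) + 2}{7} = \frac{-9 + 2}{7} = \frac{1}{7} \left(-7\right) = -1$)
$p{\left(W \right)} = -1$
$-462147 - p{\left(o \right)} = -462147 - -1 = -462147 + 1 = -462146$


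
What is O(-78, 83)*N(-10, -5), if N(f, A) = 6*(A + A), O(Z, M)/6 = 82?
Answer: -29520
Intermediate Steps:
O(Z, M) = 492 (O(Z, M) = 6*82 = 492)
N(f, A) = 12*A (N(f, A) = 6*(2*A) = 12*A)
O(-78, 83)*N(-10, -5) = 492*(12*(-5)) = 492*(-60) = -29520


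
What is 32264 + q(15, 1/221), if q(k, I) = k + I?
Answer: 7133660/221 ≈ 32279.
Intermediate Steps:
q(k, I) = I + k
32264 + q(15, 1/221) = 32264 + (1/221 + 15) = 32264 + 3316/221 = 7133660/221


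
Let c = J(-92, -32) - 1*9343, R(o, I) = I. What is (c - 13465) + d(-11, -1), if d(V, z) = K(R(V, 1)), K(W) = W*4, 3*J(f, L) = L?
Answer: -68444/3 ≈ -22815.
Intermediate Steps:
J(f, L) = L/3
K(W) = 4*W
c = -28061/3 (c = (⅓)*(-32) - 1*9343 = -32/3 - 9343 = -28061/3 ≈ -9353.7)
d(V, z) = 4 (d(V, z) = 4*1 = 4)
(c - 13465) + d(-11, -1) = (-28061/3 - 13465) + 4 = -68456/3 + 4 = -68444/3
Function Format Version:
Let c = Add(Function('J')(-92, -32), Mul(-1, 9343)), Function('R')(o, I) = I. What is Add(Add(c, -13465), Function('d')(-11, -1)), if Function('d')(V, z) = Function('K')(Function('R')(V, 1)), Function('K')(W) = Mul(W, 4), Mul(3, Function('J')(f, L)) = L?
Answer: Rational(-68444, 3) ≈ -22815.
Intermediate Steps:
Function('J')(f, L) = Mul(Rational(1, 3), L)
Function('K')(W) = Mul(4, W)
c = Rational(-28061, 3) (c = Add(Mul(Rational(1, 3), -32), Mul(-1, 9343)) = Add(Rational(-32, 3), -9343) = Rational(-28061, 3) ≈ -9353.7)
Function('d')(V, z) = 4 (Function('d')(V, z) = Mul(4, 1) = 4)
Add(Add(c, -13465), Function('d')(-11, -1)) = Add(Add(Rational(-28061, 3), -13465), 4) = Add(Rational(-68456, 3), 4) = Rational(-68444, 3)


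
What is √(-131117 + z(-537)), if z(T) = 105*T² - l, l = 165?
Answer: √30147463 ≈ 5490.7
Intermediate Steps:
z(T) = -165 + 105*T² (z(T) = 105*T² - 1*165 = 105*T² - 165 = -165 + 105*T²)
√(-131117 + z(-537)) = √(-131117 + (-165 + 105*(-537)²)) = √(-131117 + (-165 + 105*288369)) = √(-131117 + (-165 + 30278745)) = √(-131117 + 30278580) = √30147463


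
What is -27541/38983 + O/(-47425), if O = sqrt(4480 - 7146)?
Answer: -27541/38983 - I*sqrt(2666)/47425 ≈ -0.70649 - 0.0010887*I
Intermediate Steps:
O = I*sqrt(2666) (O = sqrt(-2666) = I*sqrt(2666) ≈ 51.633*I)
-27541/38983 + O/(-47425) = -27541/38983 + (I*sqrt(2666))/(-47425) = -27541*1/38983 + (I*sqrt(2666))*(-1/47425) = -27541/38983 - I*sqrt(2666)/47425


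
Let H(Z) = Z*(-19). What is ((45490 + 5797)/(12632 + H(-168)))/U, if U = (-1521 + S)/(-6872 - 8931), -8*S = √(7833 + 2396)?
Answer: 4931011796724/146421445055 - 810488461*√10229/292842890110 ≈ 33.397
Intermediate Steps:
H(Z) = -19*Z
S = -√10229/8 (S = -√(7833 + 2396)/8 = -√10229/8 ≈ -12.642)
U = 1521/15803 + √10229/126424 (U = (-1521 - √10229/8)/(-6872 - 8931) = (-1521 - √10229/8)/(-15803) = (-1521 - √10229/8)*(-1/15803) = 1521/15803 + √10229/126424 ≈ 0.097048)
((45490 + 5797)/(12632 + H(-168)))/U = ((45490 + 5797)/(12632 - 19*(-168)))/(1521/15803 + √10229/126424) = (51287/(12632 + 3192))/(1521/15803 + √10229/126424) = (51287/15824)/(1521/15803 + √10229/126424) = (51287*(1/15824))/(1521/15803 + √10229/126424) = 51287/(15824*(1521/15803 + √10229/126424))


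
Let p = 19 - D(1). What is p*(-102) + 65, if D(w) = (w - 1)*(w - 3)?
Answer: -1873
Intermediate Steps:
D(w) = (-1 + w)*(-3 + w)
p = 19 (p = 19 - (3 + 1² - 4*1) = 19 - (3 + 1 - 4) = 19 - 1*0 = 19 + 0 = 19)
p*(-102) + 65 = 19*(-102) + 65 = -1938 + 65 = -1873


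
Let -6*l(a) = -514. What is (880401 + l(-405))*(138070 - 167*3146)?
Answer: -341023051840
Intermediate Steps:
l(a) = 257/3 (l(a) = -⅙*(-514) = 257/3)
(880401 + l(-405))*(138070 - 167*3146) = (880401 + 257/3)*(138070 - 167*3146) = 2641460*(138070 - 525382)/3 = (2641460/3)*(-387312) = -341023051840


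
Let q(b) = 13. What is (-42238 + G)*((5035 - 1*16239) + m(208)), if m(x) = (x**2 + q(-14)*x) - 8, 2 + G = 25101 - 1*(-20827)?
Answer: 128180128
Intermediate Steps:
G = 45926 (G = -2 + (25101 - 1*(-20827)) = -2 + (25101 + 20827) = -2 + 45928 = 45926)
m(x) = -8 + x**2 + 13*x (m(x) = (x**2 + 13*x) - 8 = -8 + x**2 + 13*x)
(-42238 + G)*((5035 - 1*16239) + m(208)) = (-42238 + 45926)*((5035 - 1*16239) + (-8 + 208**2 + 13*208)) = 3688*((5035 - 16239) + (-8 + 43264 + 2704)) = 3688*(-11204 + 45960) = 3688*34756 = 128180128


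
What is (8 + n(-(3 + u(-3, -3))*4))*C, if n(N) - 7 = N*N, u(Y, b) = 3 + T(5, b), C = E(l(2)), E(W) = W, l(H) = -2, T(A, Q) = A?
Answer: -3902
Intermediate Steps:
C = -2
u(Y, b) = 8 (u(Y, b) = 3 + 5 = 8)
n(N) = 7 + N² (n(N) = 7 + N*N = 7 + N²)
(8 + n(-(3 + u(-3, -3))*4))*C = (8 + (7 + (-(3 + 8)*4)²))*(-2) = (8 + (7 + (-1*11*4)²))*(-2) = (8 + (7 + (-11*4)²))*(-2) = (8 + (7 + (-44)²))*(-2) = (8 + (7 + 1936))*(-2) = (8 + 1943)*(-2) = 1951*(-2) = -3902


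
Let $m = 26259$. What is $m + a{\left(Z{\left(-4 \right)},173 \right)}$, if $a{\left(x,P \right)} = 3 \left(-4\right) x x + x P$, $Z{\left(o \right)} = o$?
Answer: $25375$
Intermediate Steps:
$a{\left(x,P \right)} = - 12 x^{2} + P x$ ($a{\left(x,P \right)} = - 12 x x + P x = - 12 x^{2} + P x$)
$m + a{\left(Z{\left(-4 \right)},173 \right)} = 26259 - 4 \left(173 - -48\right) = 26259 - 4 \left(173 + 48\right) = 26259 - 884 = 25375$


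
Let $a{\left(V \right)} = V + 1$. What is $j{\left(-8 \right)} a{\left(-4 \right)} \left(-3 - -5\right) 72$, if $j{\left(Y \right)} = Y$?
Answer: $3456$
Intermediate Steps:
$a{\left(V \right)} = 1 + V$
$j{\left(-8 \right)} a{\left(-4 \right)} \left(-3 - -5\right) 72 = - 8 \left(1 - 4\right) \left(-3 - -5\right) 72 = - 8 \left(- 3 \left(-3 + 5\right)\right) 72 = - 8 \left(\left(-3\right) 2\right) 72 = \left(-8\right) \left(-6\right) 72 = 48 \cdot 72 = 3456$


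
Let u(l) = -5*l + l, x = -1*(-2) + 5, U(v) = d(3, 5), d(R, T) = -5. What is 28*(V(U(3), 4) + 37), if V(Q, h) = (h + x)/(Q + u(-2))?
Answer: 3416/3 ≈ 1138.7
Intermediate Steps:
U(v) = -5
x = 7 (x = 2 + 5 = 7)
u(l) = -4*l
V(Q, h) = (7 + h)/(8 + Q) (V(Q, h) = (h + 7)/(Q - 4*(-2)) = (7 + h)/(Q + 8) = (7 + h)/(8 + Q))
28*(V(U(3), 4) + 37) = 28*((7 + 4)/(8 - 5) + 37) = 28*(11/3 + 37) = 28*(122/3) = 3416/3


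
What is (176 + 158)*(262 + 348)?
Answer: 203740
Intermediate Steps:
(176 + 158)*(262 + 348) = 334*610 = 203740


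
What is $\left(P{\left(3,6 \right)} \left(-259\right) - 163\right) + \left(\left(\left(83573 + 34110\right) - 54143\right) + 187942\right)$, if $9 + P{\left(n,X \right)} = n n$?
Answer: $251319$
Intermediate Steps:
$P{\left(n,X \right)} = -9 + n^{2}$ ($P{\left(n,X \right)} = -9 + n n = -9 + n^{2}$)
$\left(P{\left(3,6 \right)} \left(-259\right) - 163\right) + \left(\left(\left(83573 + 34110\right) - 54143\right) + 187942\right) = \left(\left(-9 + 3^{2}\right) \left(-259\right) - 163\right) + \left(\left(\left(83573 + 34110\right) - 54143\right) + 187942\right) = \left(\left(-9 + 9\right) \left(-259\right) - 163\right) + \left(\left(117683 - 54143\right) + 187942\right) = \left(0 \left(-259\right) - 163\right) + \left(63540 + 187942\right) = \left(0 - 163\right) + 251482 = -163 + 251482 = 251319$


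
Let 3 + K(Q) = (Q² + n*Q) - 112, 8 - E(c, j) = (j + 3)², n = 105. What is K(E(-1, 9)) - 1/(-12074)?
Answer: 49515475/12074 ≈ 4101.0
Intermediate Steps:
E(c, j) = 8 - (3 + j)² (E(c, j) = 8 - (j + 3)² = 8 - (3 + j)²)
K(Q) = -115 + Q² + 105*Q (K(Q) = -3 + ((Q² + 105*Q) - 112) = -3 + (-112 + Q² + 105*Q) = -115 + Q² + 105*Q)
K(E(-1, 9)) - 1/(-12074) = (-115 + (8 - (3 + 9)²)² + 105*(8 - (3 + 9)²)) - 1/(-12074) = (-115 + (8 - 1*12²)² + 105*(8 - 1*12²)) - 1*(-1/12074) = (-115 + (8 - 1*144)² + 105*(8 - 1*144)) + 1/12074 = (-115 + (8 - 144)² + 105*(8 - 144)) + 1/12074 = (-115 + (-136)² + 105*(-136)) + 1/12074 = (-115 + 18496 - 14280) + 1/12074 = 4101 + 1/12074 = 49515475/12074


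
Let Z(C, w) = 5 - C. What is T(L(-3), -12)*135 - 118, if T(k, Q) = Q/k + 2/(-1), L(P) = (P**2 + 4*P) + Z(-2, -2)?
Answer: -793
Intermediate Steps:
L(P) = 7 + P**2 + 4*P (L(P) = (P**2 + 4*P) + (5 - 1*(-2)) = (P**2 + 4*P) + (5 + 2) = (P**2 + 4*P) + 7 = 7 + P**2 + 4*P)
T(k, Q) = -2 + Q/k (T(k, Q) = Q/k + 2*(-1) = Q/k - 2 = -2 + Q/k)
T(L(-3), -12)*135 - 118 = (-2 - 12/(7 + (-3)**2 + 4*(-3)))*135 - 118 = (-2 - 12/(7 + 9 - 12))*135 - 118 = (-2 - 12/4)*135 - 118 = (-2 - 12*1/4)*135 - 118 = (-2 - 3)*135 - 118 = -5*135 - 118 = -675 - 118 = -793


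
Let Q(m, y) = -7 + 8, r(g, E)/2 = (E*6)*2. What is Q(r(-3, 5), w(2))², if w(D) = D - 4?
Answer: 1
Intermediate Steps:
r(g, E) = 24*E (r(g, E) = 2*((E*6)*2) = 2*((6*E)*2) = 2*(12*E) = 24*E)
w(D) = -4 + D
Q(m, y) = 1
Q(r(-3, 5), w(2))² = 1² = 1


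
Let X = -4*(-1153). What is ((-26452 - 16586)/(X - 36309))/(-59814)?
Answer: -2391/105329131 ≈ -2.2700e-5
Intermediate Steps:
X = 4612
((-26452 - 16586)/(X - 36309))/(-59814) = ((-26452 - 16586)/(4612 - 36309))/(-59814) = -43038/(-31697)*(-1/59814) = -43038*(-1/31697)*(-1/59814) = (43038/31697)*(-1/59814) = -2391/105329131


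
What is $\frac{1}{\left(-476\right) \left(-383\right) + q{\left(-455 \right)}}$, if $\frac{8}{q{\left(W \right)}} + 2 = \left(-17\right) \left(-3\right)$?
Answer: $\frac{49}{8933100} \approx 5.4852 \cdot 10^{-6}$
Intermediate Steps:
$q{\left(W \right)} = \frac{8}{49}$ ($q{\left(W \right)} = \frac{8}{-2 - -51} = \frac{8}{-2 + 51} = \frac{8}{49}$)
$\frac{1}{\left(-476\right) \left(-383\right) + q{\left(-455 \right)}} = \frac{1}{\left(-476\right) \left(-383\right) + \frac{8}{49}} = \frac{1}{182308 + \frac{8}{49}} = \frac{1}{\frac{8933100}{49}} = \frac{49}{8933100}$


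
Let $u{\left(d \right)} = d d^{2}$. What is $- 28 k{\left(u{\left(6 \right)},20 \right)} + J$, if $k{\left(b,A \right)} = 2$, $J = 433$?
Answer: $377$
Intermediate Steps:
$u{\left(d \right)} = d^{3}$
$- 28 k{\left(u{\left(6 \right)},20 \right)} + J = \left(-28\right) 2 + 433 = -56 + 433 = 377$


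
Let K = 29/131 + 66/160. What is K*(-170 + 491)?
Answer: 2132403/10480 ≈ 203.47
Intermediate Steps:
K = 6643/10480 (K = 29*(1/131) + 66*(1/160) = 29/131 + 33/80 = 6643/10480 ≈ 0.63387)
K*(-170 + 491) = 6643*(-170 + 491)/10480 = (6643/10480)*321 = 2132403/10480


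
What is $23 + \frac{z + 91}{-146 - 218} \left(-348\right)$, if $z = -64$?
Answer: $\frac{4442}{91} \approx 48.813$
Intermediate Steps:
$23 + \frac{z + 91}{-146 - 218} \left(-348\right) = 23 + \frac{-64 + 91}{-146 - 218} \left(-348\right) = 23 + \frac{27}{-364} \left(-348\right) = 23 + 27 \left(- \frac{1}{364}\right) \left(-348\right) = 23 - - \frac{2349}{91} = 23 + \frac{2349}{91} = \frac{4442}{91}$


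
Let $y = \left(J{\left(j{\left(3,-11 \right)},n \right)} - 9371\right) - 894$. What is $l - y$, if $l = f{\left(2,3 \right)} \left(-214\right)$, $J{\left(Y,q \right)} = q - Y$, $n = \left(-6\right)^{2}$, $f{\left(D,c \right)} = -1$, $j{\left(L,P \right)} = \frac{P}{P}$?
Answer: $10444$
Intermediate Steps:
$j{\left(L,P \right)} = 1$
$n = 36$
$y = -10230$ ($y = \left(\left(36 - 1\right) - 9371\right) - 894 = \left(35 - 9371\right) - 894 = -9336 - 894 = -10230$)
$l = 214$ ($l = \left(-1\right) \left(-214\right) = 214$)
$l - y = 214 - -10230 = 214 + 10230 = 10444$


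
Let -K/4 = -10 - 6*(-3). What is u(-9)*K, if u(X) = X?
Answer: 288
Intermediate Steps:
K = -32 (K = -4*(-10 - 6*(-3)) = -4*(-10 + 18) = -4*8 = -32)
u(-9)*K = -9*(-32) = 288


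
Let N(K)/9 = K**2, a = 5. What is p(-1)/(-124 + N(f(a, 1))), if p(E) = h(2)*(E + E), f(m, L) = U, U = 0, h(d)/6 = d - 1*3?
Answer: -3/31 ≈ -0.096774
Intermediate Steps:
h(d) = -18 + 6*d (h(d) = 6*(d - 1*3) = 6*(d - 3) = 6*(-3 + d) = -18 + 6*d)
f(m, L) = 0
N(K) = 9*K**2
p(E) = -12*E (p(E) = (-18 + 6*2)*(E + E) = (-18 + 12)*(2*E) = -12*E)
p(-1)/(-124 + N(f(a, 1))) = (-12*(-1))/(-124 + 9*0**2) = 12/(-124 + 9*0) = 12/(-124 + 0) = 12/(-124) = 12*(-1/124) = -3/31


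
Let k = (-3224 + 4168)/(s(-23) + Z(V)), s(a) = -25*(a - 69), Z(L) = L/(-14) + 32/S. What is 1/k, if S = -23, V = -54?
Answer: 6283/2576 ≈ 2.4391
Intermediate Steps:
Z(L) = -32/23 - L/14 (Z(L) = L/(-14) + 32/(-23) = L*(-1/14) + 32*(-1/23) = -L/14 - 32/23 = -32/23 - L/14)
s(a) = 1725 - 25*a (s(a) = -25*(-69 + a) = 1725 - 25*a)
k = 2576/6283 (k = (-3224 + 4168)/((1725 - 25*(-23)) + (-32/23 - 1/14*(-54))) = 944/((1725 + 575) + (-32/23 + 27/7)) = 944/(2300 + 397/161) = 944/(370697/161) = 944*(161/370697) = 2576/6283 ≈ 0.41000)
1/k = 1/(2576/6283) = 6283/2576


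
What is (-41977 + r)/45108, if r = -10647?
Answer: -13156/11277 ≈ -1.1666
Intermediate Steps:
(-41977 + r)/45108 = (-41977 - 10647)/45108 = -52624*1/45108 = -13156/11277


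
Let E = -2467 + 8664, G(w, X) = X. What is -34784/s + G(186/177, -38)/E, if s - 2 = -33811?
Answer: 214271706/209514373 ≈ 1.0227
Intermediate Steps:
s = -33809 (s = 2 - 33811 = -33809)
E = 6197
-34784/s + G(186/177, -38)/E = -34784/(-33809) - 38/6197 = -34784*(-1/33809) - 38*1/6197 = 34784/33809 - 38/6197 = 214271706/209514373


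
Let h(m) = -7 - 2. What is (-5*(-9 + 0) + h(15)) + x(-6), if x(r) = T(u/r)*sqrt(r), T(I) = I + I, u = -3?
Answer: 36 + I*sqrt(6) ≈ 36.0 + 2.4495*I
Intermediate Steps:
T(I) = 2*I
h(m) = -9
x(r) = -6/sqrt(r) (x(r) = (2*(-3/r))*sqrt(r) = (-6/r)*sqrt(r) = -6/sqrt(r))
(-5*(-9 + 0) + h(15)) + x(-6) = (-5*(-9 + 0) - 9) - (-1)*I*sqrt(6) = (-5*(-9) - 9) - (-1)*I*sqrt(6) = (45 - 9) + I*sqrt(6) = 36 + I*sqrt(6)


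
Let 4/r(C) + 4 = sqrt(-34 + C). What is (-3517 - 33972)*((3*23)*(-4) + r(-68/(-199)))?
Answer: 51184031612/4941 + 74978*I*sqrt(1332902)/4941 ≈ 1.0359e+7 + 17519.0*I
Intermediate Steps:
r(C) = 4/(-4 + sqrt(-34 + C))
(-3517 - 33972)*((3*23)*(-4) + r(-68/(-199))) = (-3517 - 33972)*((3*23)*(-4) + 4/(-4 + sqrt(-34 - 68/(-199)))) = -37489*(69*(-4) + 4/(-4 + sqrt(-34 - 68*(-1/199)))) = -37489*(-276 + 4/(-4 + sqrt(-34 + 68/199))) = -37489*(-276 + 4/(-4 + sqrt(-6698/199))) = -37489*(-276 + 4/(-4 + I*sqrt(1332902)/199)) = 10346964 - 149956/(-4 + I*sqrt(1332902)/199)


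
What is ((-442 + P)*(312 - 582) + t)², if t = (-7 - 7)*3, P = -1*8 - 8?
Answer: 15281409924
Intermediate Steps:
P = -16 (P = -8 - 8 = -16)
t = -42 (t = -14*3 = -42)
((-442 + P)*(312 - 582) + t)² = ((-442 - 16)*(312 - 582) - 42)² = (-458*(-270) - 42)² = (123660 - 42)² = 123618² = 15281409924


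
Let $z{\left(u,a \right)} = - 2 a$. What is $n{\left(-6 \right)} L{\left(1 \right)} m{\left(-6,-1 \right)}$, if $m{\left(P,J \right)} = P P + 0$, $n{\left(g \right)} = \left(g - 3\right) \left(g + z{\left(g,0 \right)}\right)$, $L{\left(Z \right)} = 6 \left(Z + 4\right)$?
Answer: $58320$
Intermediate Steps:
$L{\left(Z \right)} = 24 + 6 Z$ ($L{\left(Z \right)} = 6 \left(4 + Z\right) = 24 + 6 Z$)
$n{\left(g \right)} = g \left(-3 + g\right)$ ($n{\left(g \right)} = \left(g - 3\right) \left(g - 0\right) = \left(-3 + g\right) \left(g + 0\right) = \left(-3 + g\right) g = g \left(-3 + g\right)$)
$m{\left(P,J \right)} = P^{2}$ ($m{\left(P,J \right)} = P^{2} + 0 = P^{2}$)
$n{\left(-6 \right)} L{\left(1 \right)} m{\left(-6,-1 \right)} = - 6 \left(-3 - 6\right) \left(24 + 6 \cdot 1\right) \left(-6\right)^{2} = \left(-6\right) \left(-9\right) \left(24 + 6\right) 36 = 54 \cdot 30 \cdot 36 = 1620 \cdot 36 = 58320$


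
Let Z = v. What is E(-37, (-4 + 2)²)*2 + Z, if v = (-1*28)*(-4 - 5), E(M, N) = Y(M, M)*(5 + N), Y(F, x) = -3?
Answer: 198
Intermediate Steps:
E(M, N) = -15 - 3*N (E(M, N) = -3*(5 + N) = -15 - 3*N)
v = 252 (v = -28*(-9) = 252)
Z = 252
E(-37, (-4 + 2)²)*2 + Z = (-15 - 3*(-4 + 2)²)*2 + 252 = (-15 - 3*(-2)²)*2 + 252 = (-15 - 3*4)*2 + 252 = (-15 - 12)*2 + 252 = -27*2 + 252 = -54 + 252 = 198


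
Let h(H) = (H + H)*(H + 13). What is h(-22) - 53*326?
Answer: -16882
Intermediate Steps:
h(H) = 2*H*(13 + H) (h(H) = (2*H)*(13 + H) = 2*H*(13 + H))
h(-22) - 53*326 = 2*(-22)*(13 - 22) - 53*326 = 2*(-22)*(-9) - 17278 = 396 - 17278 = -16882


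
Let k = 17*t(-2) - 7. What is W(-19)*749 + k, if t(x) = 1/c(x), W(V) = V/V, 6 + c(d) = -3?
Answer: 6661/9 ≈ 740.11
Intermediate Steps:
c(d) = -9 (c(d) = -6 - 3 = -9)
W(V) = 1
t(x) = -⅑ (t(x) = 1/(-9) = -⅑)
k = -80/9 (k = 17*(-⅑) - 7 = -17/9 - 7 = -80/9 ≈ -8.8889)
W(-19)*749 + k = 1*749 - 80/9 = 749 - 80/9 = 6661/9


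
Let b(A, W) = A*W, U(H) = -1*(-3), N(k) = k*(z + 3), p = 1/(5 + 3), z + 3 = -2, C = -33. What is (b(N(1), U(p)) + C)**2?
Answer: 1521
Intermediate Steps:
z = -5 (z = -3 - 2 = -5)
p = 1/8 ≈ 0.12500
N(k) = -2*k (N(k) = k*(-5 + 3) = k*(-2) = -2*k)
U(H) = 3
(b(N(1), U(p)) + C)**2 = (-2*1*3 - 33)**2 = (-2*3 - 33)**2 = (-6 - 33)**2 = (-39)**2 = 1521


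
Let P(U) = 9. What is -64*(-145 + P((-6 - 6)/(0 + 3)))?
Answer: 8704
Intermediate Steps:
-64*(-145 + P((-6 - 6)/(0 + 3))) = -64*(-145 + 9) = -64*(-136) = 8704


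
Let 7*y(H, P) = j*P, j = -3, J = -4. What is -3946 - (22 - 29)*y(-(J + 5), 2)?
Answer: -3952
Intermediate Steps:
y(H, P) = -3*P/7 (y(H, P) = (-3*P)/7 = -3*P/7)
-3946 - (22 - 29)*y(-(J + 5), 2) = -3946 - (22 - 29)*(-3/7*2) = -3946 - (-7)*(-6)/7 = -3946 - 1*6 = -3946 - 6 = -3952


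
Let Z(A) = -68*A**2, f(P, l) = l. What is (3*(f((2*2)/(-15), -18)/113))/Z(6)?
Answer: 3/15368 ≈ 0.00019521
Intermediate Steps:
(3*(f((2*2)/(-15), -18)/113))/Z(6) = (3*(-18/113))/((-68*6**2)) = (3*(-18*1/113))/((-68*36)) = (3*(-18/113))/(-2448) = -54/113*(-1/2448) = 3/15368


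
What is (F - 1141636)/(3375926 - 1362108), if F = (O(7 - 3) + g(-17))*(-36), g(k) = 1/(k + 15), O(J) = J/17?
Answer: -9703825/17117453 ≈ -0.56690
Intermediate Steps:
O(J) = J/17 (O(J) = J*(1/17) = J/17)
g(k) = 1/(15 + k)
F = 162/17 (F = ((7 - 3)/17 + 1/(15 - 17))*(-36) = ((1/17)*4 + 1/(-2))*(-36) = (4/17 - 1/2)*(-36) = -9/34*(-36) = 162/17 ≈ 9.5294)
(F - 1141636)/(3375926 - 1362108) = (162/17 - 1141636)/(3375926 - 1362108) = -19407650/17/2013818 = -19407650/17*1/2013818 = -9703825/17117453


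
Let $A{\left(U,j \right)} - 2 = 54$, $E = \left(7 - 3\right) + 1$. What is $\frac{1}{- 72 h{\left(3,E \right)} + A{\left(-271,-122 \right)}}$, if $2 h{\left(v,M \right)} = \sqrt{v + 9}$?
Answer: $- \frac{7}{1552} - \frac{9 \sqrt{3}}{1552} \approx -0.014554$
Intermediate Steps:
$E = 5$ ($E = 4 + 1 = 5$)
$A{\left(U,j \right)} = 56$ ($A{\left(U,j \right)} = 2 + 54 = 56$)
$h{\left(v,M \right)} = \frac{\sqrt{9 + v}}{2}$ ($h{\left(v,M \right)} = \frac{\sqrt{v + 9}}{2} = \frac{\sqrt{9 + v}}{2}$)
$\frac{1}{- 72 h{\left(3,E \right)} + A{\left(-271,-122 \right)}} = \frac{1}{- 72 \frac{\sqrt{9 + 3}}{2} + 56} = \frac{1}{- 72 \frac{\sqrt{12}}{2} + 56} = \frac{1}{- 72 \frac{2 \sqrt{3}}{2} + 56} = \frac{1}{- 72 \sqrt{3} + 56} = \frac{1}{56 - 72 \sqrt{3}}$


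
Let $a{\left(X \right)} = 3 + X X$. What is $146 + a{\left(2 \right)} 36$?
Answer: $398$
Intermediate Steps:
$a{\left(X \right)} = 3 + X^{2}$
$146 + a{\left(2 \right)} 36 = 146 + \left(3 + 2^{2}\right) 36 = 146 + \left(3 + 4\right) 36 = 146 + 7 \cdot 36 = 146 + 252 = 398$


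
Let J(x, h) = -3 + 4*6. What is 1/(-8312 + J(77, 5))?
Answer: -1/8291 ≈ -0.00012061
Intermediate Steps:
J(x, h) = 21 (J(x, h) = -3 + 24 = 21)
1/(-8312 + J(77, 5)) = 1/(-8312 + 21) = 1/(-8291) = -1/8291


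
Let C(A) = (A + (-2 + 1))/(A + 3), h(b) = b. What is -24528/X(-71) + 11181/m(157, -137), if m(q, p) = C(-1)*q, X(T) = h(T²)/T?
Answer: 3057045/11147 ≈ 274.25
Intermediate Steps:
C(A) = (-1 + A)/(3 + A) (C(A) = (A - 1)/(3 + A) = (-1 + A)/(3 + A))
X(T) = T (X(T) = T²/T = T)
m(q, p) = -q (m(q, p) = ((-1 - 1)/(3 - 1))*q = (-2/2)*q = ((½)*(-2))*q = -q)
-24528/X(-71) + 11181/m(157, -137) = -24528/(-71) + 11181/((-1*157)) = -24528*(-1/71) + 11181/(-157) = 24528/71 + 11181*(-1/157) = 24528/71 - 11181/157 = 3057045/11147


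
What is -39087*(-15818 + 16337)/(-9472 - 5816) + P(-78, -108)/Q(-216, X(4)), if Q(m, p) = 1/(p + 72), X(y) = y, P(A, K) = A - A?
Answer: 6762051/5096 ≈ 1326.9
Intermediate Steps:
P(A, K) = 0
Q(m, p) = 1/(72 + p)
-39087*(-15818 + 16337)/(-9472 - 5816) + P(-78, -108)/Q(-216, X(4)) = -39087*(-15818 + 16337)/(-9472 - 5816) + 0/(1/(72 + 4)) = -39087/((-15288/519)) + 0/(1/76) = -39087/((-15288*1/519)) + 0/(1/76) = -39087/(-5096/173) + 0*76 = -39087*(-173/5096) + 0 = 6762051/5096 + 0 = 6762051/5096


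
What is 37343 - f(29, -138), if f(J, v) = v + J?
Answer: 37452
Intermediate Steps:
f(J, v) = J + v
37343 - f(29, -138) = 37343 - (29 - 138) = 37343 - 1*(-109) = 37343 + 109 = 37452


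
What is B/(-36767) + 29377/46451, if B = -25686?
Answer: 2273244545/1707863917 ≈ 1.3310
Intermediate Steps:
B/(-36767) + 29377/46451 = -25686/(-36767) + 29377/46451 = -25686*(-1/36767) + 29377*(1/46451) = 25686/36767 + 29377/46451 = 2273244545/1707863917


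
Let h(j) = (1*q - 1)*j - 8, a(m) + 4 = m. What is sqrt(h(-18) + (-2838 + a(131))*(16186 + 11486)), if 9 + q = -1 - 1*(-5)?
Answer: 2*I*sqrt(18754673) ≈ 8661.3*I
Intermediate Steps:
q = -5 (q = -9 + (-1 - 1*(-5)) = -9 + (-1 + 5) = -9 + 4 = -5)
a(m) = -4 + m
h(j) = -8 - 6*j (h(j) = (1*(-5) - 1)*j - 8 = (-5 - 1)*j - 8 = -6*j - 8 = -8 - 6*j)
sqrt(h(-18) + (-2838 + a(131))*(16186 + 11486)) = sqrt((-8 - 6*(-18)) + (-2838 + (-4 + 131))*(16186 + 11486)) = sqrt((-8 + 108) + (-2838 + 127)*27672) = sqrt(100 - 2711*27672) = sqrt(100 - 75018792) = sqrt(-75018692) = 2*I*sqrt(18754673)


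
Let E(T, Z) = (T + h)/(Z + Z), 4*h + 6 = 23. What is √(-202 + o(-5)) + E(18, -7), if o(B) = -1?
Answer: -89/56 + I*√203 ≈ -1.5893 + 14.248*I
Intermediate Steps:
h = 17/4 (h = -3/2 + (¼)*23 = -3/2 + 23/4 = 17/4 ≈ 4.2500)
E(T, Z) = (17/4 + T)/(2*Z) (E(T, Z) = (T + 17/4)/(Z + Z) = (17/4 + T)/((2*Z)) = (17/4 + T)*(1/(2*Z)) = (17/4 + T)/(2*Z))
√(-202 + o(-5)) + E(18, -7) = √(-202 - 1) + (⅛)*(17 + 4*18)/(-7) = √(-203) + (⅛)*(-⅐)*(17 + 72) = I*√203 + (⅛)*(-⅐)*89 = I*√203 - 89/56 = -89/56 + I*√203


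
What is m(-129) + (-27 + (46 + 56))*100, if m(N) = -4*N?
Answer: 8016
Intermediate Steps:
m(-129) + (-27 + (46 + 56))*100 = -4*(-129) + (-27 + (46 + 56))*100 = 516 + (-27 + 102)*100 = 516 + 75*100 = 516 + 7500 = 8016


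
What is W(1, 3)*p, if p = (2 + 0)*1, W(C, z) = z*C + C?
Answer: 8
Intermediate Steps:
W(C, z) = C + C*z (W(C, z) = C*z + C = C + C*z)
p = 2 (p = 2*1 = 2)
W(1, 3)*p = (1*(1 + 3))*2 = (1*4)*2 = 4*2 = 8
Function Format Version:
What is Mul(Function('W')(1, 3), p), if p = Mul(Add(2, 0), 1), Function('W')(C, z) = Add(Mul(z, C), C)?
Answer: 8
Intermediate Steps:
Function('W')(C, z) = Add(C, Mul(C, z)) (Function('W')(C, z) = Add(Mul(C, z), C) = Add(C, Mul(C, z)))
p = 2 (p = Mul(2, 1) = 2)
Mul(Function('W')(1, 3), p) = Mul(Mul(1, Add(1, 3)), 2) = Mul(Mul(1, 4), 2) = Mul(4, 2) = 8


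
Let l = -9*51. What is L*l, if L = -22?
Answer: 10098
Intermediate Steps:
l = -459
L*l = -22*(-459) = 10098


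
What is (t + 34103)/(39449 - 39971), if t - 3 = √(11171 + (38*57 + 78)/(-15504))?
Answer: -17053/261 - √16130715/19836 ≈ -65.540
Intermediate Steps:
t = 3 + √16130715/38 (t = 3 + √(11171 + (38*57 + 78)/(-15504)) = 3 + √(11171 + (2166 + 78)*(-1/15504)) = 3 + √(11171 + 2244*(-1/15504)) = 3 + √(11171 - 11/76) = 3 + √(848985/76) = 3 + √16130715/38 ≈ 108.69)
(t + 34103)/(39449 - 39971) = ((3 + √16130715/38) + 34103)/(39449 - 39971) = (34106 + √16130715/38)/(-522) = (34106 + √16130715/38)*(-1/522) = -17053/261 - √16130715/19836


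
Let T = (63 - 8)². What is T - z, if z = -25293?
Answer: 28318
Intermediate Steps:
T = 3025 (T = 55² = 3025)
T - z = 3025 - 1*(-25293) = 3025 + 25293 = 28318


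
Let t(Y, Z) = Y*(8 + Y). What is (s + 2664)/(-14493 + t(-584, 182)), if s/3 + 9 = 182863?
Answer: 183742/107297 ≈ 1.7125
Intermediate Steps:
s = 548562 (s = -27 + 3*182863 = -27 + 548589 = 548562)
(s + 2664)/(-14493 + t(-584, 182)) = (548562 + 2664)/(-14493 - 584*(8 - 584)) = 551226/(-14493 - 584*(-576)) = 551226/(-14493 + 336384) = 551226/321891 = 551226*(1/321891) = 183742/107297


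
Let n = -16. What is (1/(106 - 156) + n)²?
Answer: 641601/2500 ≈ 256.64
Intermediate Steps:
(1/(106 - 156) + n)² = (1/(106 - 156) - 16)² = (1/(-50) - 16)² = (-1/50 - 16)² = (-801/50)² = 641601/2500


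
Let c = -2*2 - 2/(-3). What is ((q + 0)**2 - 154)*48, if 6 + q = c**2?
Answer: -165728/27 ≈ -6138.1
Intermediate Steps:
c = -10/3 (c = -4 - 2*(-1/3) = -4 + 2/3 = -10/3 ≈ -3.3333)
q = 46/9 (q = -6 + (-10/3)**2 = -6 + 100/9 = 46/9 ≈ 5.1111)
((q + 0)**2 - 154)*48 = ((46/9 + 0)**2 - 154)*48 = ((46/9)**2 - 154)*48 = (2116/81 - 154)*48 = -10358/81*48 = -165728/27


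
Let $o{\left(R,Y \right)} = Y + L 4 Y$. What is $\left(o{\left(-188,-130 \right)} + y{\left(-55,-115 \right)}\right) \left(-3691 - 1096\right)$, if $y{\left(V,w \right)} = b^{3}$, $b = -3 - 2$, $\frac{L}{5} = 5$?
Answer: $63451685$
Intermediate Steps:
$L = 25$ ($L = 5 \cdot 5 = 25$)
$o{\left(R,Y \right)} = 101 Y$ ($o{\left(R,Y \right)} = Y + 25 \cdot 4 Y = Y + 100 Y = 101 Y$)
$b = -5$
$y{\left(V,w \right)} = -125$ ($y{\left(V,w \right)} = \left(-5\right)^{3} = -125$)
$\left(o{\left(-188,-130 \right)} + y{\left(-55,-115 \right)}\right) \left(-3691 - 1096\right) = \left(101 \left(-130\right) - 125\right) \left(-3691 - 1096\right) = \left(-13130 - 125\right) \left(-4787\right) = \left(-13255\right) \left(-4787\right) = 63451685$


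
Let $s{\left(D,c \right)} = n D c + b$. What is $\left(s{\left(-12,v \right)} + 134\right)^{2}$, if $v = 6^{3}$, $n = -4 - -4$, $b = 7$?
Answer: $19881$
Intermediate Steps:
$n = 0$ ($n = -4 + 4 = 0$)
$v = 216$
$s{\left(D,c \right)} = 7$ ($s{\left(D,c \right)} = 0 D c + 7 = 0 c + 7 = 0 + 7 = 7$)
$\left(s{\left(-12,v \right)} + 134\right)^{2} = \left(7 + 134\right)^{2} = 141^{2} = 19881$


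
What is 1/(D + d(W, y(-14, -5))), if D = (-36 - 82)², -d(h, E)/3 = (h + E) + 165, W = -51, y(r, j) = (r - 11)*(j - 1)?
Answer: 1/13132 ≈ 7.6150e-5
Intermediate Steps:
y(r, j) = (-1 + j)*(-11 + r) (y(r, j) = (-11 + r)*(-1 + j) = (-1 + j)*(-11 + r))
d(h, E) = -495 - 3*E - 3*h (d(h, E) = -3*((h + E) + 165) = -3*((E + h) + 165) = -3*(165 + E + h) = -495 - 3*E - 3*h)
D = 13924 (D = (-118)² = 13924)
1/(D + d(W, y(-14, -5))) = 1/(13924 + (-495 - 3*(11 - 1*(-14) - 11*(-5) - 5*(-14)) - 3*(-51))) = 1/(13924 + (-495 - 3*(11 + 14 + 55 + 70) + 153)) = 1/(13924 + (-495 - 3*150 + 153)) = 1/(13924 + (-495 - 450 + 153)) = 1/(13924 - 792) = 1/13132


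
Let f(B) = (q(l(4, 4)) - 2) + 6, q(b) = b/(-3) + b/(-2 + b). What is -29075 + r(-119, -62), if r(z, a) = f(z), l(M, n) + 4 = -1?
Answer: -610441/21 ≈ -29069.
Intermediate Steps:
l(M, n) = -5 (l(M, n) = -4 - 1 = -5)
q(b) = -b/3 + b/(-2 + b) (q(b) = b*(-⅓) + b/(-2 + b) = -b/3 + b/(-2 + b))
f(B) = 134/21 (f(B) = ((⅓)*(-5)*(5 - 1*(-5))/(-2 - 5) - 2) + 6 = ((⅓)*(-5)*(5 + 5)/(-7) - 2) + 6 = ((⅓)*(-5)*(-⅐)*10 - 2) + 6 = (50/21 - 2) + 6 = 8/21 + 6 = 134/21)
r(z, a) = 134/21
-29075 + r(-119, -62) = -29075 + 134/21 = -610441/21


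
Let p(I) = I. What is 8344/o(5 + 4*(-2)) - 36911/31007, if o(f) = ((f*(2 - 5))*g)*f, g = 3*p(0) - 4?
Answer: 63684005/837189 ≈ 76.069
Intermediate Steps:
g = -4 (g = 3*0 - 4 = 0 - 4 = -4)
o(f) = 12*f² (o(f) = ((f*(2 - 5))*(-4))*f = ((f*(-3))*(-4))*f = (-3*f*(-4))*f = (12*f)*f = 12*f²)
8344/o(5 + 4*(-2)) - 36911/31007 = 8344/((12*(5 + 4*(-2))²)) - 36911/31007 = 8344/((12*(5 - 8)²)) - 36911*1/31007 = 8344/((12*(-3)²)) - 36911/31007 = 8344/((12*9)) - 36911/31007 = 8344/108 - 36911/31007 = 8344*(1/108) - 36911/31007 = 2086/27 - 36911/31007 = 63684005/837189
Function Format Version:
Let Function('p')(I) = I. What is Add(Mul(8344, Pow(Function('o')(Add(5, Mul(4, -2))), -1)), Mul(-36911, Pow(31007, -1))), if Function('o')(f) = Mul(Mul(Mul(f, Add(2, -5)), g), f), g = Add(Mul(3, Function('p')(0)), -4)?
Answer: Rational(63684005, 837189) ≈ 76.069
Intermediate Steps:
g = -4 (g = Add(Mul(3, 0), -4) = Add(0, -4) = -4)
Function('o')(f) = Mul(12, Pow(f, 2)) (Function('o')(f) = Mul(Mul(Mul(f, Add(2, -5)), -4), f) = Mul(Mul(Mul(f, -3), -4), f) = Mul(Mul(Mul(-3, f), -4), f) = Mul(Mul(12, f), f) = Mul(12, Pow(f, 2)))
Add(Mul(8344, Pow(Function('o')(Add(5, Mul(4, -2))), -1)), Mul(-36911, Pow(31007, -1))) = Add(Mul(8344, Pow(Mul(12, Pow(Add(5, Mul(4, -2)), 2)), -1)), Mul(-36911, Pow(31007, -1))) = Add(Mul(8344, Pow(Mul(12, Pow(Add(5, -8), 2)), -1)), Mul(-36911, Rational(1, 31007))) = Add(Mul(8344, Pow(Mul(12, Pow(-3, 2)), -1)), Rational(-36911, 31007)) = Add(Mul(8344, Pow(Mul(12, 9), -1)), Rational(-36911, 31007)) = Add(Mul(8344, Pow(108, -1)), Rational(-36911, 31007)) = Add(Mul(8344, Rational(1, 108)), Rational(-36911, 31007)) = Add(Rational(2086, 27), Rational(-36911, 31007)) = Rational(63684005, 837189)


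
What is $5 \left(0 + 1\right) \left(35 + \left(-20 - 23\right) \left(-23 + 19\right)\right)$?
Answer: $1035$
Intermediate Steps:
$5 \left(0 + 1\right) \left(35 + \left(-20 - 23\right) \left(-23 + 19\right)\right) = 5 \cdot 1 \left(35 - -172\right) = 5 \left(35 + 172\right) = 5 \cdot 207 = 1035$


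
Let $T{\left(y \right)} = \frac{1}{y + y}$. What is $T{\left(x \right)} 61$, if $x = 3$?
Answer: $\frac{61}{6} \approx 10.167$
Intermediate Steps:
$T{\left(y \right)} = \frac{1}{2 y}$
$T{\left(x \right)} 61 = \frac{1}{2 \cdot 3} \cdot 61 = \frac{1}{2} \cdot \frac{1}{3} \cdot 61 = \frac{1}{6} \cdot 61 = \frac{61}{6}$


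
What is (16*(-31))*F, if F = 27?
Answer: -13392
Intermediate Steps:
(16*(-31))*F = (16*(-31))*27 = -496*27 = -13392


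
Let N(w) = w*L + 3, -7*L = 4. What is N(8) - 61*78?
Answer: -33317/7 ≈ -4759.6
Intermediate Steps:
L = -4/7 (L = -⅐*4 = -4/7 ≈ -0.57143)
N(w) = 3 - 4*w/7 (N(w) = w*(-4/7) + 3 = -4*w/7 + 3 = 3 - 4*w/7)
N(8) - 61*78 = (3 - 4/7*8) - 61*78 = (3 - 32/7) - 4758 = -11/7 - 4758 = -33317/7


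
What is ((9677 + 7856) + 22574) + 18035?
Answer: 58142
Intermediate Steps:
((9677 + 7856) + 22574) + 18035 = (17533 + 22574) + 18035 = 40107 + 18035 = 58142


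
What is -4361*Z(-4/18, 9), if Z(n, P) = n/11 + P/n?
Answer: 34988303/198 ≈ 1.7671e+5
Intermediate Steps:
Z(n, P) = n/11 + P/n (Z(n, P) = n*(1/11) + P/n = n/11 + P/n)
-4361*Z(-4/18, 9) = -4361*((-4/18)/11 + 9/((-4/18))) = -4361*((-4*1/18)/11 + 9/((-4*1/18))) = -4361*((1/11)*(-2/9) + 9/(-2/9)) = -4361*(-2/99 + 9*(-9/2)) = -4361*(-2/99 - 81/2) = -4361*(-8023/198) = 34988303/198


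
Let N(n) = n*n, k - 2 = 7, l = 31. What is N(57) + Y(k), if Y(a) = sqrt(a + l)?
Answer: 3249 + 2*sqrt(10) ≈ 3255.3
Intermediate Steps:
k = 9 (k = 2 + 7 = 9)
N(n) = n**2
Y(a) = sqrt(31 + a) (Y(a) = sqrt(a + 31) = sqrt(31 + a))
N(57) + Y(k) = 57**2 + sqrt(31 + 9) = 3249 + sqrt(40) = 3249 + 2*sqrt(10)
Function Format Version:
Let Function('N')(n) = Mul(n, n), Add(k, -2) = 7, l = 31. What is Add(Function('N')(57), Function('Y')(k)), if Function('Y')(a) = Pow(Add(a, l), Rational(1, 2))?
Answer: Add(3249, Mul(2, Pow(10, Rational(1, 2)))) ≈ 3255.3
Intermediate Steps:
k = 9 (k = Add(2, 7) = 9)
Function('N')(n) = Pow(n, 2)
Function('Y')(a) = Pow(Add(31, a), Rational(1, 2)) (Function('Y')(a) = Pow(Add(a, 31), Rational(1, 2)) = Pow(Add(31, a), Rational(1, 2)))
Add(Function('N')(57), Function('Y')(k)) = Add(Pow(57, 2), Pow(Add(31, 9), Rational(1, 2))) = Add(3249, Pow(40, Rational(1, 2))) = Add(3249, Mul(2, Pow(10, Rational(1, 2))))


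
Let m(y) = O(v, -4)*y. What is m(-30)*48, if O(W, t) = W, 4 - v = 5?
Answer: 1440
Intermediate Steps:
v = -1 (v = 4 - 1*5 = 4 - 5 = -1)
m(y) = -y
m(-30)*48 = -1*(-30)*48 = 30*48 = 1440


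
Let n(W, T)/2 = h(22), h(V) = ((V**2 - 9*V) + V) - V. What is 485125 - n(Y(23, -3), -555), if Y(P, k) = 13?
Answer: 484553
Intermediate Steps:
h(V) = V**2 - 9*V (h(V) = (V**2 - 8*V) - V = V**2 - 9*V)
n(W, T) = 572 (n(W, T) = 2*(22*(-9 + 22)) = 2*(22*13) = 2*286 = 572)
485125 - n(Y(23, -3), -555) = 485125 - 1*572 = 485125 - 572 = 484553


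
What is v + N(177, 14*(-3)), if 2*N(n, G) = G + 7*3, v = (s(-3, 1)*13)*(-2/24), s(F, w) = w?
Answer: -139/12 ≈ -11.583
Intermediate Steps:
v = -13/12 (v = (1*13)*(-2/24) = 13*(-2*1/24) = 13*(-1/12) = -13/12 ≈ -1.0833)
N(n, G) = 21/2 + G/2 (N(n, G) = (G + 7*3)/2 = (G + 21)/2 = (21 + G)/2 = 21/2 + G/2)
v + N(177, 14*(-3)) = -13/12 + (21/2 + (14*(-3))/2) = -13/12 + (21/2 + (1/2)*(-42)) = -13/12 + (21/2 - 21) = -13/12 - 21/2 = -139/12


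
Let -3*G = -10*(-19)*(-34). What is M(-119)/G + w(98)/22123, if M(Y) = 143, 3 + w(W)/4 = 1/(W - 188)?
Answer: 84716639/1286231220 ≈ 0.065864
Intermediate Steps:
w(W) = -12 + 4/(-188 + W) (w(W) = -12 + 4/(W - 188) = -12 + 4/(-188 + W))
G = 6460/3 (G = -(-10*(-19))*(-34)/3 = -190*(-34)/3 = -⅓*(-6460) = 6460/3 ≈ 2153.3)
M(-119)/G + w(98)/22123 = 143/(6460/3) + (4*(565 - 3*98)/(-188 + 98))/22123 = 143*(3/6460) + (4*(565 - 294)/(-90))*(1/22123) = 429/6460 + (4*(-1/90)*271)*(1/22123) = 429/6460 - 542/45*1/22123 = 429/6460 - 542/995535 = 84716639/1286231220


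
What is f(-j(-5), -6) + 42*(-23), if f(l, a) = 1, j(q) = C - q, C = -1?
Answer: -965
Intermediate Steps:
j(q) = -1 - q
f(-j(-5), -6) + 42*(-23) = 1 + 42*(-23) = 1 - 966 = -965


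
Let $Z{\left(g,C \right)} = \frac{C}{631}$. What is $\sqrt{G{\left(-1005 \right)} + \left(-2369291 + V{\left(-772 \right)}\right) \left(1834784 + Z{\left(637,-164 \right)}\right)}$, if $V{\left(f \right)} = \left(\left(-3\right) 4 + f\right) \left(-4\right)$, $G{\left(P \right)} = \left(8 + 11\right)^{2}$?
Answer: $\frac{i \sqrt{1728569285251058579}}{631} \approx 2.0836 \cdot 10^{6} i$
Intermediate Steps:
$G{\left(P \right)} = 361$ ($G{\left(P \right)} = 19^{2} = 361$)
$V{\left(f \right)} = 48 - 4 f$ ($V{\left(f \right)} = \left(-12 + f\right) \left(-4\right) = 48 - 4 f$)
$Z{\left(g,C \right)} = \frac{C}{631}$ ($Z{\left(g,C \right)} = C \frac{1}{631} = \frac{C}{631}$)
$\sqrt{G{\left(-1005 \right)} + \left(-2369291 + V{\left(-772 \right)}\right) \left(1834784 + Z{\left(637,-164 \right)}\right)} = \sqrt{361 + \left(-2369291 + \left(48 - -3088\right)\right) \left(1834784 + \frac{1}{631} \left(-164\right)\right)} = \sqrt{361 + \left(-2369291 + \left(48 + 3088\right)\right) \left(1834784 - \frac{164}{631}\right)} = \sqrt{361 + \left(-2369291 + 3136\right) \frac{1157748540}{631}} = \sqrt{361 - \frac{2739412496663700}{631}} = \sqrt{- \frac{2739412496435909}{631}} = \frac{i \sqrt{1728569285251058579}}{631}$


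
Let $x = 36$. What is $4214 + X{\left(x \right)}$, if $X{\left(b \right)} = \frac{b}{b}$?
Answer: $4215$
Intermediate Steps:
$X{\left(b \right)} = 1$
$4214 + X{\left(x \right)} = 4214 + 1 = 4215$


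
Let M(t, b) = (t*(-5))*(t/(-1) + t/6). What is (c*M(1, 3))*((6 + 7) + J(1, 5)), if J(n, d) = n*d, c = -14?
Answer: -1050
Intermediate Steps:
M(t, b) = 25*t²/6 (M(t, b) = (-5*t)*(t*(-1) + t*(⅙)) = (-5*t)*(-t + t/6) = (-5*t)*(-5*t/6) = 25*t²/6)
J(n, d) = d*n
(c*M(1, 3))*((6 + 7) + J(1, 5)) = (-175*1²/3)*((6 + 7) + 5*1) = (-175/3)*(13 + 5) = -14*25/6*18 = -175/3*18 = -1050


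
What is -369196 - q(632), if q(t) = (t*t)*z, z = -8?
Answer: 2826196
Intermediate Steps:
q(t) = -8*t² (q(t) = (t*t)*(-8) = t²*(-8) = -8*t²)
-369196 - q(632) = -369196 - (-8)*632² = -369196 - (-8)*399424 = -369196 - 1*(-3195392) = -369196 + 3195392 = 2826196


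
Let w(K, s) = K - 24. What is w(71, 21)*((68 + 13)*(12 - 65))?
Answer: -201771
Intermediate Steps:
w(K, s) = -24 + K
w(71, 21)*((68 + 13)*(12 - 65)) = (-24 + 71)*((68 + 13)*(12 - 65)) = 47*(81*(-53)) = 47*(-4293) = -201771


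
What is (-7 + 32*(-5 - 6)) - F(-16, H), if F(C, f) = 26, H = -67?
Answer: -385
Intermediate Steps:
(-7 + 32*(-5 - 6)) - F(-16, H) = (-7 + 32*(-5 - 6)) - 1*26 = (-7 + 32*(-11)) - 26 = (-7 - 352) - 26 = -359 - 26 = -385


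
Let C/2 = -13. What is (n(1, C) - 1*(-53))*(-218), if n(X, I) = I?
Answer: -5886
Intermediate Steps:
C = -26 (C = 2*(-13) = -26)
(n(1, C) - 1*(-53))*(-218) = (-26 - 1*(-53))*(-218) = (-26 + 53)*(-218) = 27*(-218) = -5886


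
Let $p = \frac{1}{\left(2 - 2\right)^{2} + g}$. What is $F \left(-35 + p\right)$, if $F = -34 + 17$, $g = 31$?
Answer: $\frac{18428}{31} \approx 594.45$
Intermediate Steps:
$F = -17$
$p = \frac{1}{31}$ ($p = \frac{1}{\left(2 - 2\right)^{2} + 31} = \frac{1}{0^{2} + 31} = \frac{1}{0 + 31} = \frac{1}{31} \approx 0.032258$)
$F \left(-35 + p\right) = - 17 \left(-35 + \frac{1}{31}\right) = \left(-17\right) \left(- \frac{1084}{31}\right) = \frac{18428}{31}$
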